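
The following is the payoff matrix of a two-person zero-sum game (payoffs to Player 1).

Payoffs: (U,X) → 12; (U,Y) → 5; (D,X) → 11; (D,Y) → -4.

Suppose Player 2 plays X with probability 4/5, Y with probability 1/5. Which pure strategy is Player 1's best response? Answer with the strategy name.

U

Expected payoff of U: (4/5)·12 + (1/5)·5 = 53/5.
Expected payoff of D: (4/5)·11 + (1/5)·(-4) = 8.
The largest is 53/5, so Player 1's best response is U.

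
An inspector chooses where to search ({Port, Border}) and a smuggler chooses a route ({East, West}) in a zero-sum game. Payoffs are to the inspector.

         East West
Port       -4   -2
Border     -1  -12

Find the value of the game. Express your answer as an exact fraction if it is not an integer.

Row minima: Port → -4, Border → -12; maximin = -4.
Column maxima: East → -1, West → -2; minimax = -2.
-4 ≠ -2, so there is no saddle point; optimal play is mixed.
Let the inspector play Port with probability p. Expected payoff against East: (-4)p + (-1)(1−p) = −3p − 1; against West: (-2)p + (-12)(1−p) = 10p − 12.
Setting these equal: −3p − 1 = 10p − 12 ⇒ −13p = -11 ⇒ p = 11/13, and the value is (-3)·(11/13) − 1 = -46/13.
For the smuggler: with q = P(East), equating Port's and Border's payoffs gives −2q − 2 = 11q − 12 ⇒ q = 10/13.

-46/13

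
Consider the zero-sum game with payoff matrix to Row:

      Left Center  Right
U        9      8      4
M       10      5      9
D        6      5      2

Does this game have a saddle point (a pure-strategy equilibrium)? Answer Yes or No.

Row minima: U → 4, M → 5, D → 2; maximin = 5.
Column maxima: Left → 10, Center → 8, Right → 9; minimax = 8.
5 ≠ 8, so no pure-strategy equilibrium exists.

No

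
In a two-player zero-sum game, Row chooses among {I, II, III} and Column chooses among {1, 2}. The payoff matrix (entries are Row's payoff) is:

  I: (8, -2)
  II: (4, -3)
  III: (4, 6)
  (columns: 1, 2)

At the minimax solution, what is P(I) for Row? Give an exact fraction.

Row minima: I → -2, II → -3, III → 4; maximin = 4.
Column maxima: 1 → 8, 2 → 6; minimax = 6.
4 ≠ 6, so there is no saddle point; optimal play is mixed.
II is strictly dominated by I, so Row never plays it.
On the remaining 2×2 (I, III vs 1, 2):
Let Row play I with probability p. Expected payoff against 1: 8p + 4(1−p) = 4p + 4; against 2: (-2)p + 6(1−p) = −8p + 6.
Setting these equal: 4p + 4 = −8p + 6 ⇒ 12p = 2 ⇒ p = 1/6, and the value is (4)·(1/6) + 4 = 14/3.
For Column: with q = P(1), equating I's and III's payoffs gives 10q − 2 = −2q + 6 ⇒ q = 2/3.

1/6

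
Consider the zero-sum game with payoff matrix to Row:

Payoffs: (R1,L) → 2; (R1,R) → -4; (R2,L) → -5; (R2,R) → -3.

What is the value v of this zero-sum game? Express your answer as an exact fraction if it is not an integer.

Row minima: R1 → -4, R2 → -5; maximin = -4.
Column maxima: L → 2, R → -3; minimax = -3.
-4 ≠ -3, so there is no saddle point; optimal play is mixed.
Let Row play R1 with probability p. Expected payoff against L: 2p + (-5)(1−p) = 7p − 5; against R: (-4)p + (-3)(1−p) = −p − 3.
Setting these equal: 7p − 5 = −p − 3 ⇒ 8p = 2 ⇒ p = 1/4, and the value is (7)·(1/4) − 5 = -13/4.
For Column: with q = P(L), equating R1's and R2's payoffs gives 6q − 4 = −2q − 3 ⇒ q = 1/8.

-13/4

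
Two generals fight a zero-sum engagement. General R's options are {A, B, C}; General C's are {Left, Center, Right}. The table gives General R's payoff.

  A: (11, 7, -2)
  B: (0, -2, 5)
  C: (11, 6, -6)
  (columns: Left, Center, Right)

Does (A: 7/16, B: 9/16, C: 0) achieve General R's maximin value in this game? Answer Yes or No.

Yes

Against Left this mix gives (7/16)·11 + (9/16)·0 = 77/16.
Against Center this mix gives (7/16)·7 + (9/16)·(-2) = 31/16.
Against Right this mix gives (7/16)·(-2) + (9/16)·5 = 31/16.
All of General C's active replies (Center, Right) yield 31/16, and no column does worse for General R. The mix makes General C indifferent and guarantees 31/16, so it is optimal.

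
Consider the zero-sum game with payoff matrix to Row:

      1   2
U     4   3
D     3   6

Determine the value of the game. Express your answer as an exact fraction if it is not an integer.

Row minima: U → 3, D → 3; maximin = 3.
Column maxima: 1 → 4, 2 → 6; minimax = 4.
3 ≠ 4, so there is no saddle point; optimal play is mixed.
Let Row play U with probability p. Expected payoff against 1: 4p + 3(1−p) = p + 3; against 2: 3p + 6(1−p) = −3p + 6.
Setting these equal: p + 3 = −3p + 6 ⇒ 4p = 3 ⇒ p = 3/4, and the value is (1)·(3/4) + 3 = 15/4.
For Column: with q = P(1), equating U's and D's payoffs gives q + 3 = −3q + 6 ⇒ q = 3/4.

15/4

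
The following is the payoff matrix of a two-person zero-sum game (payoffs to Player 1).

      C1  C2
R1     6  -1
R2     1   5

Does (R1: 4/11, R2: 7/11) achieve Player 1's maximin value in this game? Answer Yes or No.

Against C1 this mix gives (4/11)·6 + (7/11)·1 = 31/11.
Against C2 this mix gives (4/11)·(-1) + (7/11)·5 = 31/11.
All of Player 2's active replies (C1, C2) yield 31/11, and no column does worse for Player 1. The mix makes Player 2 indifferent and guarantees 31/11, so it is optimal.

Yes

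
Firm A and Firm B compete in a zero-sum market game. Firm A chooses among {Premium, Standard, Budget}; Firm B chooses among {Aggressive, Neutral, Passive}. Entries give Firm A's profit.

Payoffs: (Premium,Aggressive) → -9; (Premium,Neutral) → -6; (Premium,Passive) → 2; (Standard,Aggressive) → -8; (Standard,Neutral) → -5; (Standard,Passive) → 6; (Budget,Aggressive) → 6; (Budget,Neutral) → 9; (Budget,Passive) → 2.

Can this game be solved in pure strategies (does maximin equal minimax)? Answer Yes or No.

Row minima: Premium → -9, Standard → -8, Budget → 2; maximin = 2.
Column maxima: Aggressive → 6, Neutral → 9, Passive → 6; minimax = 6.
2 ≠ 6, so no pure-strategy equilibrium exists.

No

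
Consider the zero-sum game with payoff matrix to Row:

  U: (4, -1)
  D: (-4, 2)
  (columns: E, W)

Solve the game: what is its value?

4/11

Row minima: U → -1, D → -4; maximin = -1.
Column maxima: E → 4, W → 2; minimax = 2.
-1 ≠ 2, so there is no saddle point; optimal play is mixed.
Let Row play U with probability p. Expected payoff against E: 4p + (-4)(1−p) = 8p − 4; against W: (-1)p + 2(1−p) = −3p + 2.
Setting these equal: 8p − 4 = −3p + 2 ⇒ 11p = 6 ⇒ p = 6/11, and the value is (8)·(6/11) − 4 = 4/11.
For Column: with q = P(E), equating U's and D's payoffs gives 5q − 1 = −6q + 2 ⇒ q = 3/11.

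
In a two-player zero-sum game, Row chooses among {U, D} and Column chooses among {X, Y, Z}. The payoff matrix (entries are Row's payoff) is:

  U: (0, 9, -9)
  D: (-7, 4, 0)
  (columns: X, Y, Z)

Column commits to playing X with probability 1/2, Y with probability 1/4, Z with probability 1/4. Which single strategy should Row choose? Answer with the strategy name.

Expected payoff of U: (1/2)·0 + (1/4)·9 + (1/4)·(-9) = 0.
Expected payoff of D: (1/2)·(-7) + (1/4)·4 + (1/4)·0 = -5/2.
The largest is 0, so Row's best response is U.

U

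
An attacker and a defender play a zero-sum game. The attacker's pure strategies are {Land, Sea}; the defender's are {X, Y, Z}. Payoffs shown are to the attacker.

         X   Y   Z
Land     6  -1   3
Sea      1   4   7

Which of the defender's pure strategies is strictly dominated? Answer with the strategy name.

Y holds the attacker's payoff strictly below Z in every row: -1 < 3, 4 < 7.
So Z is strictly dominated for the defender.

Z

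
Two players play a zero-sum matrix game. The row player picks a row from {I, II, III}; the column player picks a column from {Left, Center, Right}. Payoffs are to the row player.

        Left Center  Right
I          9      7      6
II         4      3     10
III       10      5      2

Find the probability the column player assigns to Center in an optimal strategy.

Row minima: I → 6, II → 3, III → 2; maximin = 6.
Column maxima: Left → 10, Center → 7, Right → 10; minimax = 7.
6 ≠ 7, so there is no saddle point; optimal play is mixed.
Left is strictly dominated by Center (it gives the row player strictly more in every row), so the column player never plays it.
With Left eliminated, III is strictly dominated by I (I gives the row player strictly more in every remaining column), so the row player never plays it.
On the remaining 2×2 (I, II vs Center, Right):
Let the row player play I with probability p. Expected payoff against Center: 7p + 3(1−p) = 4p + 3; against Right: 6p + 10(1−p) = −4p + 10.
Setting these equal: 4p + 3 = −4p + 10 ⇒ 8p = 7 ⇒ p = 7/8, and the value is (4)·(7/8) + 3 = 13/2.
For the column player: with q = P(Center), equating I's and II's payoffs gives q + 6 = −7q + 10 ⇒ q = 1/2.

1/2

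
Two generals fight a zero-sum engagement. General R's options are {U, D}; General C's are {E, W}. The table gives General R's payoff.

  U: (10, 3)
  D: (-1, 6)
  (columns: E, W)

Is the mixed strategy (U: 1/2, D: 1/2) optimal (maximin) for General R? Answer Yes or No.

Yes

Against E this mix gives (1/2)·10 + (1/2)·(-1) = 9/2.
Against W this mix gives (1/2)·3 + (1/2)·6 = 9/2.
All of General C's active replies (E, W) yield 9/2, and no column does worse for General R. The mix makes General C indifferent and guarantees 9/2, so it is optimal.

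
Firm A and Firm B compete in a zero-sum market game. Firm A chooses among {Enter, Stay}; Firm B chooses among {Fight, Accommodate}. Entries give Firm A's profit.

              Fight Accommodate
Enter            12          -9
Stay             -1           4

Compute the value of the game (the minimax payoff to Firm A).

3/2

Row minima: Enter → -9, Stay → -1; maximin = -1.
Column maxima: Fight → 12, Accommodate → 4; minimax = 4.
-1 ≠ 4, so there is no saddle point; optimal play is mixed.
Let Firm A play Enter with probability p. Expected payoff against Fight: 12p + (-1)(1−p) = 13p − 1; against Accommodate: (-9)p + 4(1−p) = −13p + 4.
Setting these equal: 13p − 1 = −13p + 4 ⇒ 26p = 5 ⇒ p = 5/26, and the value is (13)·(5/26) − 1 = 3/2.
For Firm B: with q = P(Fight), equating Enter's and Stay's payoffs gives 21q − 9 = −5q + 4 ⇒ q = 1/2.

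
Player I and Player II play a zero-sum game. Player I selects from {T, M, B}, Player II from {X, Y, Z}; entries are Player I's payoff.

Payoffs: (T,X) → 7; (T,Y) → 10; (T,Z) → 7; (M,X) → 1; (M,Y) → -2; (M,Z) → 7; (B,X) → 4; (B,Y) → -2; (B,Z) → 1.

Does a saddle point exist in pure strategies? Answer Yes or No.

Yes

Row minima: T → 7, M → -2, B → -2; maximin = 7.
Column maxima: X → 7, Y → 10, Z → 7; minimax = 7.
maximin = minimax = 7, so a saddle point exists.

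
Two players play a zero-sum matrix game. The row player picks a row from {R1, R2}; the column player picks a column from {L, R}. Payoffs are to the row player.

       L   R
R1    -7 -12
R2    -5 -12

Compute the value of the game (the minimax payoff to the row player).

Row minima: R1 → -12, R2 → -12; maximin = -12.
Column maxima: L → -5, R → -12; minimax = -12.
Since maximin = minimax = -12, there is a saddle point and the value is -12.

-12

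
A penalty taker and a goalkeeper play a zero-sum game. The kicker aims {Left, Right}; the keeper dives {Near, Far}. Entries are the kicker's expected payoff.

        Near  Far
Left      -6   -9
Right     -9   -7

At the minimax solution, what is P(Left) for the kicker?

2/5

Row minima: Left → -9, Right → -9; maximin = -9.
Column maxima: Near → -6, Far → -7; minimax = -7.
-9 ≠ -7, so there is no saddle point; optimal play is mixed.
Let the kicker play Left with probability p. Expected payoff against Near: (-6)p + (-9)(1−p) = 3p − 9; against Far: (-9)p + (-7)(1−p) = −2p − 7.
Setting these equal: 3p − 9 = −2p − 7 ⇒ 5p = 2 ⇒ p = 2/5, and the value is (3)·(2/5) − 9 = -39/5.
For the keeper: with q = P(Near), equating Left's and Right's payoffs gives 3q − 9 = −2q − 7 ⇒ q = 2/5.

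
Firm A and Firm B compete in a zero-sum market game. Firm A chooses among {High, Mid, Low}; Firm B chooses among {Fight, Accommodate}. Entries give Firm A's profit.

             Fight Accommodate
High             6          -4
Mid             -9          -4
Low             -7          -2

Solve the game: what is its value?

-8/3

Row minima: High → -4, Mid → -9, Low → -7; maximin = -4.
Column maxima: Fight → 6, Accommodate → -2; minimax = -2.
-4 ≠ -2, so there is no saddle point; optimal play is mixed.
Mid is strictly dominated by Low, so Firm A never plays it.
On the remaining 2×2 (High, Low vs Fight, Accommodate):
Let Firm A play High with probability p. Expected payoff against Fight: 6p + (-7)(1−p) = 13p − 7; against Accommodate: (-4)p + (-2)(1−p) = −2p − 2.
Setting these equal: 13p − 7 = −2p − 2 ⇒ 15p = 5 ⇒ p = 1/3, and the value is (13)·(1/3) − 7 = -8/3.
For Firm B: with q = P(Fight), equating High's and Low's payoffs gives 10q − 4 = −5q − 2 ⇒ q = 2/15.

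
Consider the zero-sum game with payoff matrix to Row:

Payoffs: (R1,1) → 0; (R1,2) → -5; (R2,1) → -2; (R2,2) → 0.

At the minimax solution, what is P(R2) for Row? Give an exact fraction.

Row minima: R1 → -5, R2 → -2; maximin = -2.
Column maxima: 1 → 0, 2 → 0; minimax = 0.
-2 ≠ 0, so there is no saddle point; optimal play is mixed.
Let Row play R1 with probability p. Expected payoff against 1: 0p + (-2)(1−p) = 2p − 2; against 2: (-5)p + 0(1−p) = −5p.
Setting these equal: 2p − 2 = −5p ⇒ 7p = 2 ⇒ p = 2/7, and the value is (2)·(2/7) − 2 = -10/7.
For Column: with q = P(1), equating R1's and R2's payoffs gives 5q − 5 = −2q ⇒ q = 5/7.

5/7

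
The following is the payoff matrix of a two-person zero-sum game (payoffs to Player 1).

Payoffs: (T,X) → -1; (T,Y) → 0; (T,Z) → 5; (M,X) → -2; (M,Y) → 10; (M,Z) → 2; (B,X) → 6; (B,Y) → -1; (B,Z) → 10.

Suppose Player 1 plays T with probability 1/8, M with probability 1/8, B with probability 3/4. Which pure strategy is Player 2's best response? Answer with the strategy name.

If Player 2 plays X, Player 1's expected payoff is (1/8)·(-1) + (1/8)·(-2) + (3/4)·6 = 33/8.
If Player 2 plays Y, Player 1's expected payoff is (1/8)·0 + (1/8)·10 + (3/4)·(-1) = 1/2.
If Player 2 plays Z, Player 1's expected payoff is (1/8)·5 + (1/8)·2 + (3/4)·10 = 67/8.
Player 2 minimizes Player 1's payoff; the smallest is 1/2, so the best response is Y.

Y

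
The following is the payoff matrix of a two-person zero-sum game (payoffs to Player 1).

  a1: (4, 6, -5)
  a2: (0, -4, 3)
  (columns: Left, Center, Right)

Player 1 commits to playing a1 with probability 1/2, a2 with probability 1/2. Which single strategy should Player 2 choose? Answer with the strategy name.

Right

If Player 2 plays Left, Player 1's expected payoff is (1/2)·4 + (1/2)·0 = 2.
If Player 2 plays Center, Player 1's expected payoff is (1/2)·6 + (1/2)·(-4) = 1.
If Player 2 plays Right, Player 1's expected payoff is (1/2)·(-5) + (1/2)·3 = -1.
Player 2 minimizes Player 1's payoff; the smallest is -1, so the best response is Right.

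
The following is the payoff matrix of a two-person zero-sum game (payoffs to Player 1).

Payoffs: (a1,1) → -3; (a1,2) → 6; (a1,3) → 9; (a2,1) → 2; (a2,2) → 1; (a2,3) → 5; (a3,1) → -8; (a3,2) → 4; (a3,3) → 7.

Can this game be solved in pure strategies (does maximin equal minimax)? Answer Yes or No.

No

Row minima: a1 → -3, a2 → 1, a3 → -8; maximin = 1.
Column maxima: 1 → 2, 2 → 6, 3 → 9; minimax = 2.
1 ≠ 2, so no pure-strategy equilibrium exists.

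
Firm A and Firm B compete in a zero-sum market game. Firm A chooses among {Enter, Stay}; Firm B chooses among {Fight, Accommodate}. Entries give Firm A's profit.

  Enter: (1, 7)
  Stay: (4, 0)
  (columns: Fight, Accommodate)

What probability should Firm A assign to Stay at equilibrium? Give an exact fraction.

3/5

Row minima: Enter → 1, Stay → 0; maximin = 1.
Column maxima: Fight → 4, Accommodate → 7; minimax = 4.
1 ≠ 4, so there is no saddle point; optimal play is mixed.
Let Firm A play Enter with probability p. Expected payoff against Fight: 1p + 4(1−p) = −3p + 4; against Accommodate: 7p + 0(1−p) = 7p.
Setting these equal: −3p + 4 = 7p ⇒ −10p = -4 ⇒ p = 2/5, and the value is (-3)·(2/5) + 4 = 14/5.
For Firm B: with q = P(Fight), equating Enter's and Stay's payoffs gives −6q + 7 = 4q ⇒ q = 7/10.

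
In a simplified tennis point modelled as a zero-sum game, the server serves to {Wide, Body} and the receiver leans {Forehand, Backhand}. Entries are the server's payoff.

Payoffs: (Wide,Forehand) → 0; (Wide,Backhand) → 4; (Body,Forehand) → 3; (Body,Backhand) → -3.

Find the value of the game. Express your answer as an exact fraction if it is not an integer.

6/5

Row minima: Wide → 0, Body → -3; maximin = 0.
Column maxima: Forehand → 3, Backhand → 4; minimax = 3.
0 ≠ 3, so there is no saddle point; optimal play is mixed.
Let the server play Wide with probability p. Expected payoff against Forehand: 0p + 3(1−p) = −3p + 3; against Backhand: 4p + (-3)(1−p) = 7p − 3.
Setting these equal: −3p + 3 = 7p − 3 ⇒ −10p = -6 ⇒ p = 3/5, and the value is (-3)·(3/5) + 3 = 6/5.
For the receiver: with q = P(Forehand), equating Wide's and Body's payoffs gives −4q + 4 = 6q − 3 ⇒ q = 7/10.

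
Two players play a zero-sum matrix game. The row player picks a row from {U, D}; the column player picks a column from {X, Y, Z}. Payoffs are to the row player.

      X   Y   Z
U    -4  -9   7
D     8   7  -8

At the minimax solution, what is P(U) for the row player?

15/31

Row minima: U → -9, D → -8; maximin = -8.
Column maxima: X → 8, Y → 7, Z → 7; minimax = 7.
-8 ≠ 7, so there is no saddle point; optimal play is mixed.
X is strictly dominated by Y (it gives the row player strictly more in every row), so the column player never plays it.
On the remaining 2×2 (U, D vs Y, Z):
Let the row player play U with probability p. Expected payoff against Y: (-9)p + 7(1−p) = −16p + 7; against Z: 7p + (-8)(1−p) = 15p − 8.
Setting these equal: −16p + 7 = 15p − 8 ⇒ −31p = -15 ⇒ p = 15/31, and the value is (-16)·(15/31) + 7 = -23/31.
For the column player: with q = P(Y), equating U's and D's payoffs gives −16q + 7 = 15q − 8 ⇒ q = 15/31.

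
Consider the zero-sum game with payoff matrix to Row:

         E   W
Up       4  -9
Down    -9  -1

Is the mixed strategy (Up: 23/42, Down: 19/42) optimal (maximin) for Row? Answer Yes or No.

No

Against E this mix gives (23/42)·4 + (19/42)·(-9) = -79/42.
Against W this mix gives (23/42)·(-9) + (19/42)·(-1) = -113/21.
Column will play W, holding Row to -113/21. Shifting weight toward the row that does better against W would raise this floor (the equalizing mix achieves -85/21 against both W and E), so the proposed strategy is not optimal.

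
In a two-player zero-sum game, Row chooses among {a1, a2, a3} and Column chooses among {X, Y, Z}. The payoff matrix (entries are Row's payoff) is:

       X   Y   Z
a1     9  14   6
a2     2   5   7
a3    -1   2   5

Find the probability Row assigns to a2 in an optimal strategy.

Row minima: a1 → 6, a2 → 2, a3 → -1; maximin = 6.
Column maxima: X → 9, Y → 14, Z → 7; minimax = 7.
6 ≠ 7, so there is no saddle point; optimal play is mixed.
a3 is strictly dominated by a1, so Row never plays it.
Y is strictly dominated by X (it gives Row strictly more in every row), so Column never plays it.
On the remaining 2×2 (a1, a2 vs X, Z):
Let Row play a1 with probability p. Expected payoff against X: 9p + 2(1−p) = 7p + 2; against Z: 6p + 7(1−p) = −p + 7.
Setting these equal: 7p + 2 = −p + 7 ⇒ 8p = 5 ⇒ p = 5/8, and the value is (7)·(5/8) + 2 = 51/8.
For Column: with q = P(X), equating a1's and a2's payoffs gives 3q + 6 = −5q + 7 ⇒ q = 1/8.

3/8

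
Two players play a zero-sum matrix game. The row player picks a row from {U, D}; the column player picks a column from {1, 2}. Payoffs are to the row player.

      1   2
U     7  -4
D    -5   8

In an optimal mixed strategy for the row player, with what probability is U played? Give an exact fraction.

Row minima: U → -4, D → -5; maximin = -4.
Column maxima: 1 → 7, 2 → 8; minimax = 7.
-4 ≠ 7, so there is no saddle point; optimal play is mixed.
Let the row player play U with probability p. Expected payoff against 1: 7p + (-5)(1−p) = 12p − 5; against 2: (-4)p + 8(1−p) = −12p + 8.
Setting these equal: 12p − 5 = −12p + 8 ⇒ 24p = 13 ⇒ p = 13/24, and the value is (12)·(13/24) − 5 = 3/2.
For the column player: with q = P(1), equating U's and D's payoffs gives 11q − 4 = −13q + 8 ⇒ q = 1/2.

13/24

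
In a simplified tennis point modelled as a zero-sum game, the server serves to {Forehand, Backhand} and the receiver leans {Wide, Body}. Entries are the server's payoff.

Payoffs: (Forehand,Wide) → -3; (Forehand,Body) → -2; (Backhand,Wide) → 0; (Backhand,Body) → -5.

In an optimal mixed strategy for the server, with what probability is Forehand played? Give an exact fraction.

Row minima: Forehand → -3, Backhand → -5; maximin = -3.
Column maxima: Wide → 0, Body → -2; minimax = -2.
-3 ≠ -2, so there is no saddle point; optimal play is mixed.
Let the server play Forehand with probability p. Expected payoff against Wide: (-3)p + 0(1−p) = −3p; against Body: (-2)p + (-5)(1−p) = 3p − 5.
Setting these equal: −3p = 3p − 5 ⇒ −6p = -5 ⇒ p = 5/6, and the value is (-3)·(5/6) = -5/2.
For the receiver: with q = P(Wide), equating Forehand's and Backhand's payoffs gives −q − 2 = 5q − 5 ⇒ q = 1/2.

5/6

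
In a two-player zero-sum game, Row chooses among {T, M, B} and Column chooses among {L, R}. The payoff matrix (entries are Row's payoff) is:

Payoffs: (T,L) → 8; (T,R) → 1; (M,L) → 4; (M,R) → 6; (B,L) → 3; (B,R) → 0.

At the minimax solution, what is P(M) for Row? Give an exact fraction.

7/9

Row minima: T → 1, M → 4, B → 0; maximin = 4.
Column maxima: L → 8, R → 6; minimax = 6.
4 ≠ 6, so there is no saddle point; optimal play is mixed.
B is strictly dominated by T, so Row never plays it.
On the remaining 2×2 (T, M vs L, R):
Let Row play T with probability p. Expected payoff against L: 8p + 4(1−p) = 4p + 4; against R: 1p + 6(1−p) = −5p + 6.
Setting these equal: 4p + 4 = −5p + 6 ⇒ 9p = 2 ⇒ p = 2/9, and the value is (4)·(2/9) + 4 = 44/9.
For Column: with q = P(L), equating T's and M's payoffs gives 7q + 1 = −2q + 6 ⇒ q = 5/9.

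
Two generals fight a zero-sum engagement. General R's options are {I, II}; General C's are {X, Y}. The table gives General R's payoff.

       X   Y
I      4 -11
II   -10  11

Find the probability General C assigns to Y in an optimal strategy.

7/18

Row minima: I → -11, II → -10; maximin = -10.
Column maxima: X → 4, Y → 11; minimax = 4.
-10 ≠ 4, so there is no saddle point; optimal play is mixed.
Let General R play I with probability p. Expected payoff against X: 4p + (-10)(1−p) = 14p − 10; against Y: (-11)p + 11(1−p) = −22p + 11.
Setting these equal: 14p − 10 = −22p + 11 ⇒ 36p = 21 ⇒ p = 7/12, and the value is (14)·(7/12) − 10 = -11/6.
For General C: with q = P(X), equating I's and II's payoffs gives 15q − 11 = −21q + 11 ⇒ q = 11/18.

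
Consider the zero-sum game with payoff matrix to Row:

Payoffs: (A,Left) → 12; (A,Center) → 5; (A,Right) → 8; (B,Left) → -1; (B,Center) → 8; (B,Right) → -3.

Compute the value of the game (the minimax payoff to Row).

79/14

Row minima: A → 5, B → -3; maximin = 5.
Column maxima: Left → 12, Center → 8, Right → 8; minimax = 8.
5 ≠ 8, so there is no saddle point; optimal play is mixed.
Left is strictly dominated by Right (it gives Row strictly more in every row), so Column never plays it.
On the remaining 2×2 (A, B vs Center, Right):
Let Row play A with probability p. Expected payoff against Center: 5p + 8(1−p) = −3p + 8; against Right: 8p + (-3)(1−p) = 11p − 3.
Setting these equal: −3p + 8 = 11p − 3 ⇒ −14p = -11 ⇒ p = 11/14, and the value is (-3)·(11/14) + 8 = 79/14.
For Column: with q = P(Center), equating A's and B's payoffs gives −3q + 8 = 11q − 3 ⇒ q = 11/14.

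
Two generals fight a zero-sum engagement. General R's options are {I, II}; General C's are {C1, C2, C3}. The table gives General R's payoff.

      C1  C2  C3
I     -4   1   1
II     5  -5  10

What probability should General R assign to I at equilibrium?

Row minima: I → -4, II → -5; maximin = -4.
Column maxima: C1 → 5, C2 → 1, C3 → 10; minimax = 1.
-4 ≠ 1, so there is no saddle point; optimal play is mixed.
C3 is strictly dominated by C1 (it gives General R strictly more in every row), so General C never plays it.
On the remaining 2×2 (I, II vs C1, C2):
Let General R play I with probability p. Expected payoff against C1: (-4)p + 5(1−p) = −9p + 5; against C2: 1p + (-5)(1−p) = 6p − 5.
Setting these equal: −9p + 5 = 6p − 5 ⇒ −15p = -10 ⇒ p = 2/3, and the value is (-9)·(2/3) + 5 = -1.
For General C: with q = P(C1), equating I's and II's payoffs gives −5q + 1 = 10q − 5 ⇒ q = 2/5.

2/3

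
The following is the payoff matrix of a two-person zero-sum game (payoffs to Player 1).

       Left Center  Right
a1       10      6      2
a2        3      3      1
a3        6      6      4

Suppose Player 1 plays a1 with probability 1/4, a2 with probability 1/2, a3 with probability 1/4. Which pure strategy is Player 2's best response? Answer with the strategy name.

Right

If Player 2 plays Left, Player 1's expected payoff is (1/4)·10 + (1/2)·3 + (1/4)·6 = 11/2.
If Player 2 plays Center, Player 1's expected payoff is (1/4)·6 + (1/2)·3 + (1/4)·6 = 9/2.
If Player 2 plays Right, Player 1's expected payoff is (1/4)·2 + (1/2)·1 + (1/4)·4 = 2.
Player 2 minimizes Player 1's payoff; the smallest is 2, so the best response is Right.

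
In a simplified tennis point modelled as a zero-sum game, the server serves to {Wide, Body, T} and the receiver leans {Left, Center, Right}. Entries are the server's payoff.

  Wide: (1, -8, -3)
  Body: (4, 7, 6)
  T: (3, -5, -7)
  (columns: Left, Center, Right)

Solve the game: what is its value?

Row minima: Wide → -8, Body → 4, T → -7; maximin = 4.
Column maxima: Left → 4, Center → 7, Right → 6; minimax = 4.
Since maximin = minimax = 4, there is a saddle point and the value is 4.

4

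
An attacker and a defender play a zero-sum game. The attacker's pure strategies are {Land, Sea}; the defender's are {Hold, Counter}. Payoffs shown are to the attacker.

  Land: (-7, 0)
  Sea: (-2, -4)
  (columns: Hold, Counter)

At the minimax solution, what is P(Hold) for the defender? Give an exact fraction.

Row minima: Land → -7, Sea → -4; maximin = -4.
Column maxima: Hold → -2, Counter → 0; minimax = -2.
-4 ≠ -2, so there is no saddle point; optimal play is mixed.
Let the attacker play Land with probability p. Expected payoff against Hold: (-7)p + (-2)(1−p) = −5p − 2; against Counter: 0p + (-4)(1−p) = 4p − 4.
Setting these equal: −5p − 2 = 4p − 4 ⇒ −9p = -2 ⇒ p = 2/9, and the value is (-5)·(2/9) − 2 = -28/9.
For the defender: with q = P(Hold), equating Land's and Sea's payoffs gives −7q = 2q − 4 ⇒ q = 4/9.

4/9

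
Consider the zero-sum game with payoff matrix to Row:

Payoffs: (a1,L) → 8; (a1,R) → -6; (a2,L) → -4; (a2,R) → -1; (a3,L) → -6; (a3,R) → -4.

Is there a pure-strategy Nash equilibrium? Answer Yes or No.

No

Row minima: a1 → -6, a2 → -4, a3 → -6; maximin = -4.
Column maxima: L → 8, R → -1; minimax = -1.
-4 ≠ -1, so no pure-strategy equilibrium exists.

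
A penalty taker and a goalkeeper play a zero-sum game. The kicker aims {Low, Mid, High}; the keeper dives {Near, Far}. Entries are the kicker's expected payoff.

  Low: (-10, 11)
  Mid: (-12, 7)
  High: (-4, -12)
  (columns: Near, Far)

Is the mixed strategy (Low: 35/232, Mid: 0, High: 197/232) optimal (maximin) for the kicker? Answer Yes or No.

Against Near this mix gives (35/232)·(-10) + (197/232)·(-4) = -569/116.
Against Far this mix gives (35/232)·11 + (197/232)·(-12) = -1979/232.
The keeper will play Far, holding the kicker to -1979/232. Shifting weight toward the row that does better against Far would raise this floor (the equalizing mix achieves -164/29 against both Far and Near), so the proposed strategy is not optimal.

No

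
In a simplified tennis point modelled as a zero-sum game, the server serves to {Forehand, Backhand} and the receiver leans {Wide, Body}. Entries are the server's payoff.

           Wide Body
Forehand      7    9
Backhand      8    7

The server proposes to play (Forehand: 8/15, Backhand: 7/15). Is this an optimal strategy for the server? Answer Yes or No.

Against Wide this mix gives (8/15)·7 + (7/15)·8 = 112/15.
Against Body this mix gives (8/15)·9 + (7/15)·7 = 121/15.
The receiver will play Wide, holding the server to 112/15. Shifting weight toward the row that does better against Wide would raise this floor (the equalizing mix achieves 23/3 against both Wide and Body), so the proposed strategy is not optimal.

No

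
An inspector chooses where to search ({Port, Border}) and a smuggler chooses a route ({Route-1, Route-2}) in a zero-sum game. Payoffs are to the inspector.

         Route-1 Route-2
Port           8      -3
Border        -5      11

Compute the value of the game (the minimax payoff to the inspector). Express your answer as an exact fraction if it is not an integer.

Row minima: Port → -3, Border → -5; maximin = -3.
Column maxima: Route-1 → 8, Route-2 → 11; minimax = 8.
-3 ≠ 8, so there is no saddle point; optimal play is mixed.
Let the inspector play Port with probability p. Expected payoff against Route-1: 8p + (-5)(1−p) = 13p − 5; against Route-2: (-3)p + 11(1−p) = −14p + 11.
Setting these equal: 13p − 5 = −14p + 11 ⇒ 27p = 16 ⇒ p = 16/27, and the value is (13)·(16/27) − 5 = 73/27.
For the smuggler: with q = P(Route-1), equating Port's and Border's payoffs gives 11q − 3 = −16q + 11 ⇒ q = 14/27.

73/27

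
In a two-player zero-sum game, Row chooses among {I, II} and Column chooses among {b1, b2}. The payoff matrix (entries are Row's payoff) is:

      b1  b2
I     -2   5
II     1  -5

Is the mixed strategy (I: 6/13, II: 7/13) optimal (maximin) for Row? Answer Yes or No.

Against b1 this mix gives (6/13)·(-2) + (7/13)·1 = -5/13.
Against b2 this mix gives (6/13)·5 + (7/13)·(-5) = -5/13.
All of Column's active replies (b1, b2) yield -5/13, and no column does worse for Row. The mix makes Column indifferent and guarantees -5/13, so it is optimal.

Yes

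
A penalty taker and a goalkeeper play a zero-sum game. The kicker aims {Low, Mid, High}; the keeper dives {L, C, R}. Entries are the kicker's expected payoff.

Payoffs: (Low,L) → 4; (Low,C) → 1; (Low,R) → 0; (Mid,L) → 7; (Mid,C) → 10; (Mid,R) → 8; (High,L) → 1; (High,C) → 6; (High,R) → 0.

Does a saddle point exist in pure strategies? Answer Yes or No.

Row minima: Low → 0, Mid → 7, High → 0; maximin = 7.
Column maxima: L → 7, C → 10, R → 8; minimax = 7.
maximin = minimax = 7, so a saddle point exists.

Yes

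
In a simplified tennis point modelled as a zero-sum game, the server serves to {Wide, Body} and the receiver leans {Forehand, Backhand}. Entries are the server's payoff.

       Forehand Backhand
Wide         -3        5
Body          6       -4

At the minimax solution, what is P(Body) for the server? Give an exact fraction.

Row minima: Wide → -3, Body → -4; maximin = -3.
Column maxima: Forehand → 6, Backhand → 5; minimax = 5.
-3 ≠ 5, so there is no saddle point; optimal play is mixed.
Let the server play Wide with probability p. Expected payoff against Forehand: (-3)p + 6(1−p) = −9p + 6; against Backhand: 5p + (-4)(1−p) = 9p − 4.
Setting these equal: −9p + 6 = 9p − 4 ⇒ −18p = -10 ⇒ p = 5/9, and the value is (-9)·(5/9) + 6 = 1.
For the receiver: with q = P(Forehand), equating Wide's and Body's payoffs gives −8q + 5 = 10q − 4 ⇒ q = 1/2.

4/9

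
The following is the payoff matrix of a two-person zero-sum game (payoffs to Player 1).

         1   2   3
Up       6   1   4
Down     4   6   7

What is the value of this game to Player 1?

Row minima: Up → 1, Down → 4; maximin = 4.
Column maxima: 1 → 6, 2 → 6, 3 → 7; minimax = 6.
4 ≠ 6, so there is no saddle point; optimal play is mixed.
3 is strictly dominated by 2 (it gives Player 1 strictly more in every row), so Player 2 never plays it.
On the remaining 2×2 (Up, Down vs 1, 2):
Let Player 1 play Up with probability p. Expected payoff against 1: 6p + 4(1−p) = 2p + 4; against 2: 1p + 6(1−p) = −5p + 6.
Setting these equal: 2p + 4 = −5p + 6 ⇒ 7p = 2 ⇒ p = 2/7, and the value is (2)·(2/7) + 4 = 32/7.
For Player 2: with q = P(1), equating Up's and Down's payoffs gives 5q + 1 = −2q + 6 ⇒ q = 5/7.

32/7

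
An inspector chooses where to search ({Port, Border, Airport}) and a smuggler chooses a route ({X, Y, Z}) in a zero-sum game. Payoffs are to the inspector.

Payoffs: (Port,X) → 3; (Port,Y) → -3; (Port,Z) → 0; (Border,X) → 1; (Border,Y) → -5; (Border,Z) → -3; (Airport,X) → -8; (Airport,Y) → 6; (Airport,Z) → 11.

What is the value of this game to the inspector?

Row minima: Port → -3, Border → -5, Airport → -8; maximin = -3.
Column maxima: X → 3, Y → 6, Z → 11; minimax = 3.
-3 ≠ 3, so there is no saddle point; optimal play is mixed.
Border is strictly dominated by Port, so the inspector never plays it.
Z is strictly dominated by Y (it gives the inspector strictly more in every row), so the smuggler never plays it.
On the remaining 2×2 (Port, Airport vs X, Y):
Let the inspector play Port with probability p. Expected payoff against X: 3p + (-8)(1−p) = 11p − 8; against Y: (-3)p + 6(1−p) = −9p + 6.
Setting these equal: 11p − 8 = −9p + 6 ⇒ 20p = 14 ⇒ p = 7/10, and the value is (11)·(7/10) − 8 = -3/10.
For the smuggler: with q = P(X), equating Port's and Airport's payoffs gives 6q − 3 = −14q + 6 ⇒ q = 9/20.

-3/10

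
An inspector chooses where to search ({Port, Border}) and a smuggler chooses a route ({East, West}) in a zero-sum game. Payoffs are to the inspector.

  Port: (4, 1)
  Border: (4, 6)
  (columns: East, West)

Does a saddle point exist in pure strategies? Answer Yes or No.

Yes

Row minima: Port → 1, Border → 4; maximin = 4.
Column maxima: East → 4, West → 6; minimax = 4.
maximin = minimax = 4, so a saddle point exists.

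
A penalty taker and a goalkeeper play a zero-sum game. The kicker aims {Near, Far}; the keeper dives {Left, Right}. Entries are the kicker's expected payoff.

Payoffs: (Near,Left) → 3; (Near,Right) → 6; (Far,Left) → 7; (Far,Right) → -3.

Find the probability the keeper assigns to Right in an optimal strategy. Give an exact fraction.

Row minima: Near → 3, Far → -3; maximin = 3.
Column maxima: Left → 7, Right → 6; minimax = 6.
3 ≠ 6, so there is no saddle point; optimal play is mixed.
Let the kicker play Near with probability p. Expected payoff against Left: 3p + 7(1−p) = −4p + 7; against Right: 6p + (-3)(1−p) = 9p − 3.
Setting these equal: −4p + 7 = 9p − 3 ⇒ −13p = -10 ⇒ p = 10/13, and the value is (-4)·(10/13) + 7 = 51/13.
For the keeper: with q = P(Left), equating Near's and Far's payoffs gives −3q + 6 = 10q − 3 ⇒ q = 9/13.

4/13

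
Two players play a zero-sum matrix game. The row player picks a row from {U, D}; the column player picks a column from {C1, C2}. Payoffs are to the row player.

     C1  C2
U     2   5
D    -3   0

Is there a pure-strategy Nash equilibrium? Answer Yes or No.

Yes

Row minima: U → 2, D → -3; maximin = 2.
Column maxima: C1 → 2, C2 → 5; minimax = 2.
maximin = minimax = 2, so a saddle point exists.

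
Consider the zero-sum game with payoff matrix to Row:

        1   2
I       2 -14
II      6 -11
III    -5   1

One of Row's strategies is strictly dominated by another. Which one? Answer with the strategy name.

I

II gives a strictly higher payoff than I against every column: 6 > 2, -11 > -14.
So I is strictly dominated and Row never plays it.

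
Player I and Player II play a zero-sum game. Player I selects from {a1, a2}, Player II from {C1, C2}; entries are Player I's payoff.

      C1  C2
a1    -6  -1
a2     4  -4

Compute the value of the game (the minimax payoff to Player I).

Row minima: a1 → -6, a2 → -4; maximin = -4.
Column maxima: C1 → 4, C2 → -1; minimax = -1.
-4 ≠ -1, so there is no saddle point; optimal play is mixed.
Let Player I play a1 with probability p. Expected payoff against C1: (-6)p + 4(1−p) = −10p + 4; against C2: (-1)p + (-4)(1−p) = 3p − 4.
Setting these equal: −10p + 4 = 3p − 4 ⇒ −13p = -8 ⇒ p = 8/13, and the value is (-10)·(8/13) + 4 = -28/13.
For Player II: with q = P(C1), equating a1's and a2's payoffs gives −5q − 1 = 8q − 4 ⇒ q = 3/13.

-28/13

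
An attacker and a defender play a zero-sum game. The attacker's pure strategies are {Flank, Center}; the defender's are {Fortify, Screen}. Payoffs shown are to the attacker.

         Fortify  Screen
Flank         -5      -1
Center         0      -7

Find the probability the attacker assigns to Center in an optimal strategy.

Row minima: Flank → -5, Center → -7; maximin = -5.
Column maxima: Fortify → 0, Screen → -1; minimax = -1.
-5 ≠ -1, so there is no saddle point; optimal play is mixed.
Let the attacker play Flank with probability p. Expected payoff against Fortify: (-5)p + 0(1−p) = −5p; against Screen: (-1)p + (-7)(1−p) = 6p − 7.
Setting these equal: −5p = 6p − 7 ⇒ −11p = -7 ⇒ p = 7/11, and the value is (-5)·(7/11) = -35/11.
For the defender: with q = P(Fortify), equating Flank's and Center's payoffs gives −4q − 1 = 7q − 7 ⇒ q = 6/11.

4/11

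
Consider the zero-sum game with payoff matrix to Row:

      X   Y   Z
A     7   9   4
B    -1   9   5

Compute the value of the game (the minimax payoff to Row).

13/3

Row minima: A → 4, B → -1; maximin = 4.
Column maxima: X → 7, Y → 9, Z → 5; minimax = 5.
4 ≠ 5, so there is no saddle point; optimal play is mixed.
Y is strictly dominated by X (it gives Row strictly more in every row), so Column never plays it.
On the remaining 2×2 (A, B vs X, Z):
Let Row play A with probability p. Expected payoff against X: 7p + (-1)(1−p) = 8p − 1; against Z: 4p + 5(1−p) = −p + 5.
Setting these equal: 8p − 1 = −p + 5 ⇒ 9p = 6 ⇒ p = 2/3, and the value is (8)·(2/3) − 1 = 13/3.
For Column: with q = P(X), equating A's and B's payoffs gives 3q + 4 = −6q + 5 ⇒ q = 1/9.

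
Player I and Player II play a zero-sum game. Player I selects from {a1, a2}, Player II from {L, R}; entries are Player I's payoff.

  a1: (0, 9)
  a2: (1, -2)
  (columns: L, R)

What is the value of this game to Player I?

Row minima: a1 → 0, a2 → -2; maximin = 0.
Column maxima: L → 1, R → 9; minimax = 1.
0 ≠ 1, so there is no saddle point; optimal play is mixed.
Let Player I play a1 with probability p. Expected payoff against L: 0p + 1(1−p) = −p + 1; against R: 9p + (-2)(1−p) = 11p − 2.
Setting these equal: −p + 1 = 11p − 2 ⇒ −12p = -3 ⇒ p = 1/4, and the value is (-1)·(1/4) + 1 = 3/4.
For Player II: with q = P(L), equating a1's and a2's payoffs gives −9q + 9 = 3q − 2 ⇒ q = 11/12.

3/4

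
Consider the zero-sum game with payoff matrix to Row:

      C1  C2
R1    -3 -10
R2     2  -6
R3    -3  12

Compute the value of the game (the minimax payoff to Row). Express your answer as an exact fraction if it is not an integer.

Row minima: R1 → -10, R2 → -6, R3 → -3; maximin = -3.
Column maxima: C1 → 2, C2 → 12; minimax = 2.
-3 ≠ 2, so there is no saddle point; optimal play is mixed.
R1 is strictly dominated by R2, so Row never plays it.
On the remaining 2×2 (R2, R3 vs C1, C2):
Let Row play R2 with probability p. Expected payoff against C1: 2p + (-3)(1−p) = 5p − 3; against C2: (-6)p + 12(1−p) = −18p + 12.
Setting these equal: 5p − 3 = −18p + 12 ⇒ 23p = 15 ⇒ p = 15/23, and the value is (5)·(15/23) − 3 = 6/23.
For Column: with q = P(C1), equating R2's and R3's payoffs gives 8q − 6 = −15q + 12 ⇒ q = 18/23.

6/23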